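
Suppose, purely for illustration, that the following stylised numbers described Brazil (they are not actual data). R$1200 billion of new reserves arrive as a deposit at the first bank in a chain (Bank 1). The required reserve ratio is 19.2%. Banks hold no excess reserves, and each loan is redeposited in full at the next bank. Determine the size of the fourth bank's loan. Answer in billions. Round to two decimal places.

R$511.48 billion

Each bank lends a fraction (1 − rr) = 0.8080 of the deposit it receives, so Bank 4 receives 1200·0.8080^3 and lends 1200·0.8080^4 ≈ 511.4777 billion.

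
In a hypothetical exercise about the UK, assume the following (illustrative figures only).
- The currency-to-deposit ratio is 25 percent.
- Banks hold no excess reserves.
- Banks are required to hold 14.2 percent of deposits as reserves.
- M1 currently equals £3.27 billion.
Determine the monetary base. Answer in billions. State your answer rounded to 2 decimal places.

£1.03 billion

The money multiplier is m = (1 + c) / (rr + c) = (1 + 0.25) / (0.142 + 0.25) ≈ 3.1888.
MB = M / m = 3.27 / 3.1888 ≈ 1.0255 billion.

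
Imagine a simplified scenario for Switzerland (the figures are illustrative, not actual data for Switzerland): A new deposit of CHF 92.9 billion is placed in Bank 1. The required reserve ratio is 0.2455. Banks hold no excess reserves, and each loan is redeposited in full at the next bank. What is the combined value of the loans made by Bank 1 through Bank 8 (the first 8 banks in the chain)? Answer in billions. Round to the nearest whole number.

CHF 256 billion

Bank i lends (1 − rr)^i of the original deposit: Bank 1 lends 92.9·0.7545 ≈ 70.0931, Bank 2 lends 92.9·0.7545² ≈ 52.8852, and so on.
Summing a geometric series: total = 92.9·[0.7545·(1 − 0.7545^8) / (1 − 0.7545)] ≈ 255.5269 billion.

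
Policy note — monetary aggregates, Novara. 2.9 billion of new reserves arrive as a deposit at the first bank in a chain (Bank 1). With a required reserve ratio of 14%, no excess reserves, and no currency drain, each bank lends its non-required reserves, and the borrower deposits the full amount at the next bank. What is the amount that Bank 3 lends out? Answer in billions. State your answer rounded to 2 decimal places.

Each bank lends a fraction (1 − rr) = 0.8600 of the deposit it receives, so Bank 3 receives 2.9·0.8600^2 and lends 2.9·0.8600^3 ≈ 1.8446 billion.

1.84 billion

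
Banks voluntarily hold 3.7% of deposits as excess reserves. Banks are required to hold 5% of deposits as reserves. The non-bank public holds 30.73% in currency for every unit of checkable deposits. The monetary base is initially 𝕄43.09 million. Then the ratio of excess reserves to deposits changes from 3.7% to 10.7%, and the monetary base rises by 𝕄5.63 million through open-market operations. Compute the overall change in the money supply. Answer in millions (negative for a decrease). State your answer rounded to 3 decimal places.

-5.687 million

Before: m₁ = (1 + 0.3073) / (0.05 + 0.037 + 0.3073) ≈ 3.315496, MB₁ = 43.09, so M₁ = 3.315496 × 43.09 ≈ 142.8647 million.
After: m₂ = (1 + 0.3073) / (0.05 + 0.107 + 0.3073) ≈ 2.815636, MB₂ = 43.09 + 5.63 = 48.72, so M₂ = 2.815636 × 48.72 ≈ 137.1778 million.
ΔM = M₂ − M₁ = 137.1778 − 142.8647 = -5.6869 million.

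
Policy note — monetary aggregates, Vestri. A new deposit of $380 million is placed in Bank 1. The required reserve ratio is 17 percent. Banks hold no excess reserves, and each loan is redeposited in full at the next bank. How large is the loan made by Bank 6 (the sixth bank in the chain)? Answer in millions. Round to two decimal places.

Each bank lends a fraction (1 − rr) = 0.8300 of the deposit it receives, so Bank 6 receives 380·0.8300^5 and lends 380·0.8300^6 ≈ 124.2373 million.

$124.24 million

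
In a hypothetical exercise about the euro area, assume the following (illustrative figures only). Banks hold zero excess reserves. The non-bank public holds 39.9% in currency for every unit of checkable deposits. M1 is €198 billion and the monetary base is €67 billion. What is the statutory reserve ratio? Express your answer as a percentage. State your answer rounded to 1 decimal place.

Using m = M/MB = 198/67 ≈ 2.955224. Since m = (1 + c)/(c + rr + e), the denominator satisfies c + rr + e = (1 + c)/m = (1 + 0.399) / 2.955224 ≈ 0.473399.
With c = 0.399 and e = 0, the statutory reserve ratio is 0.473399 − 0.399 − 0 = 0.074399.

7.4%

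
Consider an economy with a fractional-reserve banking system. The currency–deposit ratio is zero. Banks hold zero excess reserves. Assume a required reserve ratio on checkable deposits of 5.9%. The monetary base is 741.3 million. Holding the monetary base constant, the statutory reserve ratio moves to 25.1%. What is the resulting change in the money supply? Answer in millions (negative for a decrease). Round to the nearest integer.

Initially m₁ = 1 / (0.059) ≈ 16.9492, so M₁ = 16.9492 × 741.3 ≈ 12564.442 million.
After the change m₂ = 1 / (0.251) ≈ 3.9841, so M₂ = 3.9841 × 741.3 ≈ 2953.4133 million.
ΔM = M₂ − M₁ = 2953.4133 − 12564.442 = -9611.0287 million.

-9611 million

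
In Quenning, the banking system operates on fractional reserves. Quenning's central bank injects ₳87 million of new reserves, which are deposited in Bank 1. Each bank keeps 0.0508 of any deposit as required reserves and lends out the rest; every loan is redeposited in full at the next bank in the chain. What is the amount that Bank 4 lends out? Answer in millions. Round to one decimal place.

₳70.6 million

Each bank lends a fraction (1 − rr) = 0.9492 of the deposit it receives, so Bank 4 receives 87·0.9492^3 and lends 87·0.9492^4 ≈ 70.6237 million.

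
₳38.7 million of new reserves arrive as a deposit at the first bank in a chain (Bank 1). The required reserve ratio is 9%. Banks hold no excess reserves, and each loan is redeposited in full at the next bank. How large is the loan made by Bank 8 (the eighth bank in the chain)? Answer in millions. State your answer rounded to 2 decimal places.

Each bank lends a fraction (1 − rr) = 0.9100 of the deposit it receives, so Bank 8 receives 38.7·0.9100^7 and lends 38.7·0.9100^8 ≈ 18.1988 million.

₳18.20 million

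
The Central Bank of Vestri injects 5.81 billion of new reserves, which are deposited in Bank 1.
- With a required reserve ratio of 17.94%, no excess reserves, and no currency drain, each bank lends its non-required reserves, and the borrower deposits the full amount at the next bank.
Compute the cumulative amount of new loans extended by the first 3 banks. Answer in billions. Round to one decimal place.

Bank i lends (1 − rr)^i of the original deposit: Bank 1 lends 5.81·0.8206 ≈ 4.7677, Bank 2 lends 5.81·0.8206² ≈ 3.9124, and so on.
Summing a geometric series: total = 5.81·[0.8206·(1 − 0.8206^3) / (1 − 0.8206)] ≈ 11.8905 billion.

11.9 billion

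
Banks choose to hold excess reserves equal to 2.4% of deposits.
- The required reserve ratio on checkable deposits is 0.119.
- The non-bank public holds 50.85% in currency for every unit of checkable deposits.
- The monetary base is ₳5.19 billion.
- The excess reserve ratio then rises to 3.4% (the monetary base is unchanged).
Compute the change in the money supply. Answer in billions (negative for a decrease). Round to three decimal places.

Initially m₁ = (1 + 0.5085) / (0.119 + 0.024 + 0.5085) ≈ 2.31543, so M₁ = 2.31543 × 5.19 ≈ 12.0171 billion.
After the change m₂ = (1 + 0.5085) / (0.119 + 0.034 + 0.5085) ≈ 2.28042, so M₂ = 2.28042 × 5.19 ≈ 11.8354 billion.
ΔM = M₂ − M₁ = 11.8354 − 12.0171 = -0.1817 billion.

-0.182 billion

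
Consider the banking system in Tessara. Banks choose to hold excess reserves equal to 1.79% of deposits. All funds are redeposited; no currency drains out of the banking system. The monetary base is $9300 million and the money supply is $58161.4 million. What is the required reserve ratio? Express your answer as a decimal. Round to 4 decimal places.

Using m = M/MB = 58161.4/9300 ≈ 6.253914. Since m = (1 + c)/(c + rr + e), the denominator satisfies c + rr + e = (1 + c)/m = (1 + 0) / 6.253914 ≈ 0.159900.
With c = 0 and e = 0.0179, the required reserve ratio is 0.159900 − 0 − 0.0179 = 0.142.

0.1420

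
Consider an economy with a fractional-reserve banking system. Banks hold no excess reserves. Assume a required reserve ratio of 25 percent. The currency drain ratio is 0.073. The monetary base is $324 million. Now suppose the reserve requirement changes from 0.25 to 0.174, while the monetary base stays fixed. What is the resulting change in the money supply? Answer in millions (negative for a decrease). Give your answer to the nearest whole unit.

Initially m₁ = (1 + 0.073) / (0.25 + 0.073) ≈ 3.3220, so M₁ = 3.3220 × 324 = 1076.328 million.
After the change m₂ = (1 + 0.073) / (0.174 + 0.073) ≈ 4.3441, so M₂ = 4.3441 × 324 = 1407.4884 million.
ΔM = M₂ − M₁ = 1407.4884 − 1076.328 = 331.1604 million.

$331 million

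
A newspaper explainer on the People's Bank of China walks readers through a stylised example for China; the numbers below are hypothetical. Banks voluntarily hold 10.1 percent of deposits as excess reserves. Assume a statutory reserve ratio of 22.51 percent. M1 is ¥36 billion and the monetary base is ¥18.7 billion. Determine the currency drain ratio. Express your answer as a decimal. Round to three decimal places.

Using m = M/MB = 36/18.7 ≈ 1.925134. From m = (1 + c)/(c + rr + e), rearranging gives 1 + c = m·(c + rr + e), so c·(1 − m) = m·(rr + e) − 1.
Hence c = [m·(rr + e) − 1]/(1 − m) = [1.925134 × (0.2251 + 0.101) − 1] / (1 − 1.925134) ≈ 0.402335.

0.402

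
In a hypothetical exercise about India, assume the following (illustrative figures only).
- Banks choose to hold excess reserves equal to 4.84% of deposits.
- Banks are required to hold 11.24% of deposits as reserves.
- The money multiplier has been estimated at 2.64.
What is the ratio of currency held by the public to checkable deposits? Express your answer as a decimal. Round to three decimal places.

0.351

Using m = 2.64. From m = (1 + c)/(c + rr + e), rearranging gives 1 + c = m·(c + rr + e), so c·(1 − m) = m·(rr + e) − 1.
Hence c = [m·(rr + e) − 1]/(1 − m) = [2.64 × (0.1124 + 0.0484) − 1] / (1 − 2.64) ≈ 0.350907.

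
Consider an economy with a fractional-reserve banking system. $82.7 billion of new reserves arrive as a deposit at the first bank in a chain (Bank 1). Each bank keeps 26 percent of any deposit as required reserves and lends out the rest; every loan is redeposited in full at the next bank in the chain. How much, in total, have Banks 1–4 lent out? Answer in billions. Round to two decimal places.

Bank i lends (1 − rr)^i of the original deposit: Bank 1 lends 82.7·0.7400 = 61.1980, Bank 2 lends 82.7·0.7400² ≈ 45.2865, and so on.
Summing a geometric series: total = 82.7·[0.7400·(1 − 0.7400^4) / (1 − 0.7400)] ≈ 164.7954 billion.

$164.80 billion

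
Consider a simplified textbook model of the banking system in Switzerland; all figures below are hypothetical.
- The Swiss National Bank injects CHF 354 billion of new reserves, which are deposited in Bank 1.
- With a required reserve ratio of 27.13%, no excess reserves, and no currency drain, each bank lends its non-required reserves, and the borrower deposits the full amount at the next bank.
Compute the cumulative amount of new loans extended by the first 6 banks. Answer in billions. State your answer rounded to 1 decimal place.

CHF 808.5 billion

Bank i lends (1 − rr)^i of the original deposit: Bank 1 lends 354·0.7287 = 257.9598, Bank 2 lends 354·0.7287² ≈ 187.9753, and so on.
Summing a geometric series: total = 354·[0.7287·(1 − 0.7287^6) / (1 − 0.7287)] ≈ 808.4663 billion.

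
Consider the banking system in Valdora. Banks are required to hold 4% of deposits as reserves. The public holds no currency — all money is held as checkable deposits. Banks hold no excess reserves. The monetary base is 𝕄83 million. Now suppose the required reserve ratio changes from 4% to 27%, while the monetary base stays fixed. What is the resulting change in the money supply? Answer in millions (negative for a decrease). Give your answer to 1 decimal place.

Initially m₁ = 1 / (0.04) = 25, so M₁ = 25 × 83 = 2075 million.
After the change m₂ = 1 / (0.27) ≈ 3.7037, so M₂ = 3.7037 × 83 = 307.4071 million.
ΔM = M₂ − M₁ = 307.4071 − 2075 = -1767.5929 million.

-1767.6 million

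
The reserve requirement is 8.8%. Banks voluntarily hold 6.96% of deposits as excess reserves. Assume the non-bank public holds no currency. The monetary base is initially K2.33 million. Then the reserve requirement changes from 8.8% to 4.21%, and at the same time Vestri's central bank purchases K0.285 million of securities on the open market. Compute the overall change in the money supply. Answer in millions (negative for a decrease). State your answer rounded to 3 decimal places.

K8.627 million

Before: m₁ = 1 / (0.088 + 0.0696) ≈ 6.34518, MB₁ = 2.33, so M₁ = 6.34518 × 2.33 ≈ 14.7843 million.
After: m₂ = 1 / (0.0421 + 0.0696) ≈ 8.95255, MB₂ = 2.33 + 0.285 = 2.615, so M₂ = 8.95255 × 2.615 ≈ 23.4109 million.
ΔM = M₂ − M₁ = 23.4109 − 14.7843 = 8.6266 million.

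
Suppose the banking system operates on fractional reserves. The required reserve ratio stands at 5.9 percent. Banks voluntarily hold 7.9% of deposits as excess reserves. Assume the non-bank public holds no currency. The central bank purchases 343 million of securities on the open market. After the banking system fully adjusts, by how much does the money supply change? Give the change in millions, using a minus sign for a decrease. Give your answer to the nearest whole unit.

2486 million

The money multiplier is m = 1 / (rr + e) = 1 / (0.059 + 0.079) ≈ 7.2464.
The purchase adds 343 million of base, so ΔM = m × ΔMB = 7.2464 × (+343) = 2485.5152 million.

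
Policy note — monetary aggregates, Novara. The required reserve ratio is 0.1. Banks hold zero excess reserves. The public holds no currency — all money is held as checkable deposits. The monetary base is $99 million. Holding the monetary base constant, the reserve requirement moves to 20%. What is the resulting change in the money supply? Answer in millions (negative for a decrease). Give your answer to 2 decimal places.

Initially m₁ = 1 / (0.1) = 10, so M₁ = 10 × 99 = 990 million.
After the change m₂ = 1 / (0.2) = 5, so M₂ = 5 × 99 = 495 million.
ΔM = M₂ − M₁ = 495 − 990 = -495 million.

-495.00 million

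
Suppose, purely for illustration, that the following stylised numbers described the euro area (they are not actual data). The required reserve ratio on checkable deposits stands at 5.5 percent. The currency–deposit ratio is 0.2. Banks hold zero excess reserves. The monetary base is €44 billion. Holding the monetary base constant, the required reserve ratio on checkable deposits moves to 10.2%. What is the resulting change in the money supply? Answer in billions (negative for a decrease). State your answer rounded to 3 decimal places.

-32.224 billion

Initially m₁ = (1 + 0.2) / (0.055 + 0.2) ≈ 4.705882, so M₁ = 4.705882 × 44 ≈ 207.0588 billion.
After the change m₂ = (1 + 0.2) / (0.102 + 0.2) ≈ 3.973510, so M₂ = 3.973510 × 44 ≈ 174.8344 billion.
ΔM = M₂ − M₁ = 174.8344 − 207.0588 = -32.2244 billion.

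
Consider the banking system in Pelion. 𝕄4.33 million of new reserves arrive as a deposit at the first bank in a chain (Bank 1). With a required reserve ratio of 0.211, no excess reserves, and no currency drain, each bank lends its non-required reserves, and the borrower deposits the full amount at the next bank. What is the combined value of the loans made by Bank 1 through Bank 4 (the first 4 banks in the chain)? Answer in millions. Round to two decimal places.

𝕄9.92 million

Bank i lends (1 − rr)^i of the original deposit: Bank 1 lends 4.33·0.7890 ≈ 3.4164, Bank 2 lends 4.33·0.7890² ≈ 2.6955, and so on.
Summing a geometric series: total = 4.33·[0.7890·(1 − 0.7890^4) / (1 − 0.7890)] ≈ 9.9167 million.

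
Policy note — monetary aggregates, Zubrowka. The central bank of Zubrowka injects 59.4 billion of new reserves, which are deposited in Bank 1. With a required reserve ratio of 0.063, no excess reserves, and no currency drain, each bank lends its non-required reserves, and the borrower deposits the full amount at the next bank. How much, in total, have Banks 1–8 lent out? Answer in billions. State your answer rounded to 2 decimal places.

Bank i lends (1 − rr)^i of the original deposit: Bank 1 lends 59.4·0.9370 = 55.6578, Bank 2 lends 59.4·0.9370² ≈ 52.1514, and so on.
Summing a geometric series: total = 59.4·[0.9370·(1 − 0.9370^8) / (1 − 0.9370)] ≈ 358.5262 billion.

358.53 billion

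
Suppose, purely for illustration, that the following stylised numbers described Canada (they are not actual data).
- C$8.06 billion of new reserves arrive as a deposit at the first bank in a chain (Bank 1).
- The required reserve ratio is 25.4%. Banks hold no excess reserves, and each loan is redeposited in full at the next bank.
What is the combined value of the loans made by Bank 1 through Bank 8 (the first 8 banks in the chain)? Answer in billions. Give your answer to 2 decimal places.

Bank i lends (1 − rr)^i of the original deposit: Bank 1 lends 8.06·0.7460 ≈ 6.0128, Bank 2 lends 8.06·0.7460² ≈ 4.4855, and so on.
Summing a geometric series: total = 8.06·[0.7460·(1 − 0.7460^8) / (1 − 0.7460)] ≈ 21.4016 billion.

C$21.40 billion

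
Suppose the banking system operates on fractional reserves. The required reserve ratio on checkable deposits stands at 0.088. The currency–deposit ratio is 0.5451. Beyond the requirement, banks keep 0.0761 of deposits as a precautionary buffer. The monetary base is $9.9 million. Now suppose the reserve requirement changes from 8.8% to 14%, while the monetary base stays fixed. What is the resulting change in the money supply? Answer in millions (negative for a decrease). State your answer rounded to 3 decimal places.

Initially m₁ = (1 + 0.5451) / (0.088 + 0.0761 + 0.5451) ≈ 2.17865, so M₁ = 2.17865 × 9.9 ≈ 21.5686 million.
After the change m₂ = (1 + 0.5451) / (0.14 + 0.0761 + 0.5451) ≈ 2.02982, so M₂ = 2.02982 × 9.9 ≈ 20.0952 million.
ΔM = M₂ − M₁ = 20.0952 − 21.5686 = -1.4734 million.

-1.473 million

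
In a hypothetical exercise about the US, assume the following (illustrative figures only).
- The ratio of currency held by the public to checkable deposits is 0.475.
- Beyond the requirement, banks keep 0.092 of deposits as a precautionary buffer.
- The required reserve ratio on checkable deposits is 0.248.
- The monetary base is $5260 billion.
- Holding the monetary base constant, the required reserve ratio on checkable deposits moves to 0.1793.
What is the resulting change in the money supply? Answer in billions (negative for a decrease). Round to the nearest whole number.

$876 billion

Initially m₁ = (1 + 0.475) / (0.248 + 0.092 + 0.475) ≈ 1.80982, so M₁ = 1.80982 × 5260 = 9519.6532 billion.
After the change m₂ = (1 + 0.475) / (0.1793 + 0.092 + 0.475) ≈ 1.97642, so M₂ = 1.97642 × 5260 = 10395.9692 billion.
ΔM = M₂ − M₁ = 10395.9692 − 9519.6532 = 876.316 billion.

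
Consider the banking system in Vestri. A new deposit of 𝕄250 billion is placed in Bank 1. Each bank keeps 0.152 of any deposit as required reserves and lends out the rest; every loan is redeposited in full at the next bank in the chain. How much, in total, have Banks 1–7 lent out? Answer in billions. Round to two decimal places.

Bank i lends (1 − rr)^i of the original deposit: Bank 1 lends 250·0.8480 = 212.0000, Bank 2 lends 250·0.8480² = 179.7760, and so on.
Summing a geometric series: total = 250·[0.8480·(1 − 0.8480^7) / (1 − 0.8480)] ≈ 954.9287 billion.

𝕄954.93 billion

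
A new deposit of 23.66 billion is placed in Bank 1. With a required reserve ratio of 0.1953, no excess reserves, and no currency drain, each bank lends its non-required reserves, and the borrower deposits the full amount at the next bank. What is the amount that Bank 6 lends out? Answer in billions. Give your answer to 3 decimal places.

6.424 billion

Each bank lends a fraction (1 − rr) = 0.8047 of the deposit it receives, so Bank 6 receives 23.66·0.8047^5 and lends 23.66·0.8047^6 ≈ 6.4242 billion.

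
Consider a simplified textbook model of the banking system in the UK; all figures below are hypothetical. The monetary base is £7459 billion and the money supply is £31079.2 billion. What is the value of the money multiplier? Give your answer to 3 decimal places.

4.167

The money multiplier is m = M / MB = 31079.2 / 7459 ≈ 4.16667.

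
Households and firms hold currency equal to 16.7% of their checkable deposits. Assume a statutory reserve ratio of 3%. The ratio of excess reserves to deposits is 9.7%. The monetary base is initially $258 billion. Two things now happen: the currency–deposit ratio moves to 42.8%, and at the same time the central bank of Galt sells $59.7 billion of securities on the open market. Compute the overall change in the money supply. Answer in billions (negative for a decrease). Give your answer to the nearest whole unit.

Before: m₁ = (1 + 0.167) / (0.03 + 0.097 + 0.167) ≈ 3.9694, MB₁ = 258, so M₁ = 3.9694 × 258 = 1024.1052 billion.
After: m₂ = (1 + 0.428) / (0.03 + 0.097 + 0.428) ≈ 2.5730, MB₂ = 258 − 59.7 = 198.3, so M₂ = 2.5730 × 198.3 = 510.2259 billion.
ΔM = M₂ − M₁ = 510.2259 − 1024.1052 = -513.8793 billion.

-514 billion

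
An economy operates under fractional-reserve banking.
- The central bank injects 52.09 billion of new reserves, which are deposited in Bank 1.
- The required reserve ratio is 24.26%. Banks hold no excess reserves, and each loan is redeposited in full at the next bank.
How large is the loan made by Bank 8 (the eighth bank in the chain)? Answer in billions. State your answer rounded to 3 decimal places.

5.641 billion

Each bank lends a fraction (1 − rr) = 0.7574 of the deposit it receives, so Bank 8 receives 52.09·0.7574^7 and lends 52.09·0.7574^8 ≈ 5.6410 billion.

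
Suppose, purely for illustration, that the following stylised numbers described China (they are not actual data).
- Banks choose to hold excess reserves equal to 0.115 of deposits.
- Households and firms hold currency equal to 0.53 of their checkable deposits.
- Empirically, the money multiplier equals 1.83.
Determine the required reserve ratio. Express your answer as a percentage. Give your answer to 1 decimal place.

Using m = 1.83. Since m = (1 + c)/(c + rr + e), the denominator satisfies c + rr + e = (1 + c)/m = (1 + 0.53) / 1.83 ≈ 0.836066.
With c = 0.53 and e = 0.115, the required reserve ratio is 0.836066 − 0.53 − 0.115 = 0.191066.

19.1%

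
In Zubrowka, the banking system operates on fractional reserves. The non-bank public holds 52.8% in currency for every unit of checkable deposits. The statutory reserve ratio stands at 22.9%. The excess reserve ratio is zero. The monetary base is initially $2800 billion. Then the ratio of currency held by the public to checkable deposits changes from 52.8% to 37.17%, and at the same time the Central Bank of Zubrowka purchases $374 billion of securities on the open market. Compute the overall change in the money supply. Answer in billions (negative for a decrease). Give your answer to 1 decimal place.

$1596.1 billion

Before: m₁ = (1 + 0.528) / (0.229 + 0.528) ≈ 2.018494, MB₁ = 2800, so M₁ = 2.018494 × 2800 = 5651.7832 billion.
After: m₂ = (1 + 0.3717) / (0.229 + 0.3717) ≈ 2.283503, MB₂ = 2800 + 374 = 3174, so M₂ = 2.283503 × 3174 ≈ 7247.8385 billion.
ΔM = M₂ − M₁ = 7247.8385 − 5651.7832 = 1596.0553 billion.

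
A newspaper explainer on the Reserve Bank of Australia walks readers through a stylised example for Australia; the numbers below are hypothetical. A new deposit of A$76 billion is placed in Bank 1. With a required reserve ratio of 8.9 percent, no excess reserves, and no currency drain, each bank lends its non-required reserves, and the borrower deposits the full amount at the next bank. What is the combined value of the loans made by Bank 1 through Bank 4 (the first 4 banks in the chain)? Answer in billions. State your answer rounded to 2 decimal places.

A$242.12 billion

Bank i lends (1 − rr)^i of the original deposit: Bank 1 lends 76·0.9110 = 69.2360, Bank 2 lends 76·0.9110² ≈ 63.0740, and so on.
Summing a geometric series: total = 76·[0.9110·(1 − 0.9110^4) / (1 − 0.9110)] ≈ 242.1168 billion.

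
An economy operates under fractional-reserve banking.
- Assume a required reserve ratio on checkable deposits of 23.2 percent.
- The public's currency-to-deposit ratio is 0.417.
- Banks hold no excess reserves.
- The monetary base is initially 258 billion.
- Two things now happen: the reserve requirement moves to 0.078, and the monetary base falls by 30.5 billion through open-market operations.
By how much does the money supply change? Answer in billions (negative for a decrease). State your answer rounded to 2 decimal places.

87.94 billion

Before: m₁ = (1 + 0.417) / (0.232 + 0.417) ≈ 2.183359, MB₁ = 258, so M₁ = 2.183359 × 258 ≈ 563.3066 billion.
After: m₂ = (1 + 0.417) / (0.078 + 0.417) ≈ 2.862626, MB₂ = 258 − 30.5 = 227.5, so M₂ = 2.862626 × 227.5 ≈ 651.2474 billion.
ΔM = M₂ − M₁ = 651.2474 − 563.3066 = 87.9408 billion.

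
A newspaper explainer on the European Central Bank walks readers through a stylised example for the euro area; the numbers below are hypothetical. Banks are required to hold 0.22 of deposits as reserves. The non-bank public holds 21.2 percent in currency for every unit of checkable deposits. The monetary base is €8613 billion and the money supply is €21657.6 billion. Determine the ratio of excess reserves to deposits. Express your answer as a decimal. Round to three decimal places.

0.050

Using m = M/MB = 21657.6/8613 ≈ 2.514525. Since m = (1 + c)/(c + rr + e), the denominator satisfies c + rr + e = (1 + c)/m = (1 + 0.212) / 2.514525 ≈ 0.482000.
With c = 0.212 and rr = 0.22, the ratio of excess reserves to deposits is 0.482000 − 0.212 − 0.22 = 0.05.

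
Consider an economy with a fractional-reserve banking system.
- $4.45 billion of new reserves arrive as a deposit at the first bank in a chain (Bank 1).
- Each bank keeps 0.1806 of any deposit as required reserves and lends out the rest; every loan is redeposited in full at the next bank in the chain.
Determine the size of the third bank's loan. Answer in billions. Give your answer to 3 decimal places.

Each bank lends a fraction (1 − rr) = 0.8194 of the deposit it receives, so Bank 3 receives 4.45·0.8194^2 and lends 4.45·0.8194^3 ≈ 2.4482 billion.

$2.448 billion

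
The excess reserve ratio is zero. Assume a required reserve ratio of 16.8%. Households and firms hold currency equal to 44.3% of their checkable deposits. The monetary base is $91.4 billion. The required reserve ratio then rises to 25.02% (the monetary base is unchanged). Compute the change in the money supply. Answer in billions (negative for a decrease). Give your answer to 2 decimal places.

-25.60 billion

Initially m₁ = (1 + 0.443) / (0.168 + 0.443) ≈ 2.36170, so M₁ = 2.36170 × 91.4 ≈ 215.8594 billion.
After the change m₂ = (1 + 0.443) / (0.2502 + 0.443) ≈ 2.08165, so M₂ = 2.08165 × 91.4 ≈ 190.2628 billion.
ΔM = M₂ − M₁ = 190.2628 − 215.8594 = -25.5966 billion.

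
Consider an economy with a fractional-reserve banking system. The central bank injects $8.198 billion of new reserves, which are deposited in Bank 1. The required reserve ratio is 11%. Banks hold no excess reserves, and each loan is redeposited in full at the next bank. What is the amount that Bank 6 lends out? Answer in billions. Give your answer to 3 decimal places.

Each bank lends a fraction (1 − rr) = 0.8900 of the deposit it receives, so Bank 6 receives 8.198·0.8900^5 and lends 8.198·0.8900^6 ≈ 4.0743 billion.

$4.074 billion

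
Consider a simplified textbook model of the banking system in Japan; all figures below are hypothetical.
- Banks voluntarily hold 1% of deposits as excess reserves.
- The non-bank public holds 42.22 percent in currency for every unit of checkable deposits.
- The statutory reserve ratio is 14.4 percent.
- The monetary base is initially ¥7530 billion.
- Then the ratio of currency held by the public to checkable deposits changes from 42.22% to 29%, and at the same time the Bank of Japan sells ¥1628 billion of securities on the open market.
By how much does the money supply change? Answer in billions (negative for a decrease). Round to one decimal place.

-1438.1 billion

Before: m₁ = (1 + 0.4222) / (0.144 + 0.01 + 0.4222) ≈ 2.468240, MB₁ = 7530, so M₁ = 2.468240 × 7530 = 18585.8472 billion.
After: m₂ = (1 + 0.29) / (0.144 + 0.01 + 0.29) ≈ 2.905405, MB₂ = 7530 − 1628 = 5902, so M₂ = 2.905405 × 5902 ≈ 17147.7003 billion.
ΔM = M₂ − M₁ = 17147.7003 − 18585.8472 = -1438.1469 billion.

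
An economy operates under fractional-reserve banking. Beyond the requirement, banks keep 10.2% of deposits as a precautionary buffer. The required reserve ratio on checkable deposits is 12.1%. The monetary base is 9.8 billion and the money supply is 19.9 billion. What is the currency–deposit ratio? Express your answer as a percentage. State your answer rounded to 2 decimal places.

Using m = M/MB = 19.9/9.8 ≈ 2.030612. From m = (1 + c)/(c + rr + e), rearranging gives 1 + c = m·(c + rr + e), so c·(1 − m) = m·(rr + e) − 1.
Hence c = [m·(rr + e) − 1]/(1 − m) = [2.030612 × (0.121 + 0.102) − 1] / (1 − 2.030612) ≈ 0.530921.

53.09%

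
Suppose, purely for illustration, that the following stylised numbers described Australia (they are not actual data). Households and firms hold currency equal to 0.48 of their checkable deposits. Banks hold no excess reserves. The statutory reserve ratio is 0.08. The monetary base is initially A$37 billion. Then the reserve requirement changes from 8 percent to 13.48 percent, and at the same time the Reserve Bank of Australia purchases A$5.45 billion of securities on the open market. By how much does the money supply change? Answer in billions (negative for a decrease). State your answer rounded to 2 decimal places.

Before: m₁ = (1 + 0.48) / (0.08 + 0.48) ≈ 2.64286, MB₁ = 37, so M₁ = 2.64286 × 37 ≈ 97.7858 billion.
After: m₂ = (1 + 0.48) / (0.1348 + 0.48) ≈ 2.40729, MB₂ = 37 + 5.45 = 42.45, so M₂ = 2.40729 × 42.45 ≈ 102.1895 billion.
ΔM = M₂ − M₁ = 102.1895 − 97.7858 = 4.4037 billion.

A$4.40 billion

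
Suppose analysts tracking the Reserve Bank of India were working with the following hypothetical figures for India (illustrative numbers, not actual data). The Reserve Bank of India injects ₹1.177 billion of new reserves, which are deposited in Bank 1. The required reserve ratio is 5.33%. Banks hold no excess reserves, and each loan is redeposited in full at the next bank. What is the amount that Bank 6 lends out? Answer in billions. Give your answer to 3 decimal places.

₹0.847 billion

Each bank lends a fraction (1 − rr) = 0.9467 of the deposit it receives, so Bank 6 receives 1.177·0.9467^5 and lends 1.177·0.9467^6 ≈ 0.8473 billion.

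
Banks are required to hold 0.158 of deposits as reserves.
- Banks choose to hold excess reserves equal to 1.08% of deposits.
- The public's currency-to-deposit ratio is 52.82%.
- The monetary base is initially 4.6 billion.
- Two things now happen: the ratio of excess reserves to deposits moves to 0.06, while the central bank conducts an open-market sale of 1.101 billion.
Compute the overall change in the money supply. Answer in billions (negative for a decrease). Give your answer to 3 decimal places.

-2.920 billion

Before: m₁ = (1 + 0.5282) / (0.158 + 0.0108 + 0.5282) ≈ 2.19254, MB₁ = 4.6, so M₁ = 2.19254 × 4.6 ≈ 10.0857 billion.
After: m₂ = (1 + 0.5282) / (0.158 + 0.06 + 0.5282) ≈ 2.04798, MB₂ = 4.6 − 1.101 = 3.499, so M₂ = 2.04798 × 3.499 ≈ 7.1659 billion.
ΔM = M₂ − M₁ = 7.1659 − 10.0857 = -2.9198 billion.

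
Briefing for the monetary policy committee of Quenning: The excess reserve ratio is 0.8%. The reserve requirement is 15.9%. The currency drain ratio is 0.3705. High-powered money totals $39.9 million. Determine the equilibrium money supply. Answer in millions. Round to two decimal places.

$101.74 million

The money multiplier is m = (1 + c) / (rr + e + c) = (1 + 0.3705) / (0.159 + 0.008 + 0.3705) ≈ 2.54977.
So M = m × MB = 2.54977 × 39.9 ≈ 101.7358 million.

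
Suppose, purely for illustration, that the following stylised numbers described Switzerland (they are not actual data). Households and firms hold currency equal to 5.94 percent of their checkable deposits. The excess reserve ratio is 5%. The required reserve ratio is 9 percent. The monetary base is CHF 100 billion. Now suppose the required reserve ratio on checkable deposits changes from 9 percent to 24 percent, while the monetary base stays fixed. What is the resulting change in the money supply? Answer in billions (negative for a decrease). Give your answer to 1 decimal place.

Initially m₁ = (1 + 0.0594) / (0.09 + 0.05 + 0.0594) ≈ 5.3129, so M₁ = 5.3129 × 100 = 531.29 billion.
After the change m₂ = (1 + 0.0594) / (0.24 + 0.05 + 0.0594) ≈ 3.0321, so M₂ = 3.0321 × 100 = 303.21 billion.
ΔM = M₂ − M₁ = 303.21 − 531.29 = -228.08 billion.

-228.1 billion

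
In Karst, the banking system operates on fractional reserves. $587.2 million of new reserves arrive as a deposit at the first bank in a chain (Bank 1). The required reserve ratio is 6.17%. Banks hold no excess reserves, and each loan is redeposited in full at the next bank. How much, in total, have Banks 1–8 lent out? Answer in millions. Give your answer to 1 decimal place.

Bank i lends (1 − rr)^i of the original deposit: Bank 1 lends 587.2·0.9383 ≈ 550.9698, Bank 2 lends 587.2·0.9383² ≈ 516.9749, and so on.
Summing a geometric series: total = 587.2·[0.9383·(1 − 0.9383^8) / (1 − 0.9383)] ≈ 3564.7363 million.

$3564.7 million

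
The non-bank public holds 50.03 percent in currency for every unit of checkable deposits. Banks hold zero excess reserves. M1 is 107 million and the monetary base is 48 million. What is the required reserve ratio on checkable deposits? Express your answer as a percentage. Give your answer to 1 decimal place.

Using m = M/MB = 107/48 ≈ 2.229167. Since m = (1 + c)/(c + rr + e), the denominator satisfies c + rr + e = (1 + c)/m = (1 + 0.5003) / 2.229167 ≈ 0.673032.
With c = 0.5003 and e = 0, the required reserve ratio on checkable deposits is 0.673032 − 0.5003 − 0 = 0.172732.

17.3%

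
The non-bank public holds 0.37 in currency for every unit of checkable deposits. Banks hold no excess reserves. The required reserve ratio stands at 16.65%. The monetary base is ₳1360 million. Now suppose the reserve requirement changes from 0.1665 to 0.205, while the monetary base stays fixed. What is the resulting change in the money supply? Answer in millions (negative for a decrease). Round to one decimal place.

-232.5 million

Initially m₁ = (1 + 0.37) / (0.1665 + 0.37) ≈ 2.553588, so M₁ = 2.553588 × 1360 ≈ 3472.8797 million.
After the change m₂ = (1 + 0.37) / (0.205 + 0.37) ≈ 2.382609, so M₂ = 2.382609 × 1360 ≈ 3240.3482 million.
ΔM = M₂ − M₁ = 3240.3482 − 3472.8797 = -232.5315 million.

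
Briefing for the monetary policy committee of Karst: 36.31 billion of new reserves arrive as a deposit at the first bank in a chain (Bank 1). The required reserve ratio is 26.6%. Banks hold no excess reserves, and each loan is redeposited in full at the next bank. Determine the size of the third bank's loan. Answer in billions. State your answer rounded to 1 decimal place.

Each bank lends a fraction (1 − rr) = 0.7340 of the deposit it receives, so Bank 3 receives 36.31·0.7340^2 and lends 36.31·0.7340^3 ≈ 14.3587 billion.

14.4 billion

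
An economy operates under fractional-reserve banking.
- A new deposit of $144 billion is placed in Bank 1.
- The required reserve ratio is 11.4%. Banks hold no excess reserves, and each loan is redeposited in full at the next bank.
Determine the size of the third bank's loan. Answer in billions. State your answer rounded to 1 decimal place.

Each bank lends a fraction (1 − rr) = 0.8860 of the deposit it receives, so Bank 3 receives 144·0.8860^2 and lends 144·0.8860^3 ≈ 100.1529 billion.

$100.2 billion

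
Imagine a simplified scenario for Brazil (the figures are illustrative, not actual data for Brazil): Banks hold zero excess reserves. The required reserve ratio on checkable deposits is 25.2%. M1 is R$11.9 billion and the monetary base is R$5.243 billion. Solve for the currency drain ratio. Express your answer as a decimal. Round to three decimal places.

0.337

Using m = M/MB = 11.9/5.243 ≈ 2.269693. From m = (1 + c)/(c + rr + e), rearranging gives 1 + c = m·(c + rr + e), so c·(1 − m) = m·(rr + e) − 1.
Hence c = [m·(rr + e) − 1]/(1 − m) = [2.269693 × (0.252 + 0) − 1] / (1 − 2.269693) ≈ 0.337119.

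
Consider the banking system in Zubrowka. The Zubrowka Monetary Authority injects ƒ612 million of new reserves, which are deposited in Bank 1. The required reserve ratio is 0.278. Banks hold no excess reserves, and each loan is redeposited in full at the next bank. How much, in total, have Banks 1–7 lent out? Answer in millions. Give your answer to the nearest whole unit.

Bank i lends (1 − rr)^i of the original deposit: Bank 1 lends 612·0.7220 = 441.8640, Bank 2 lends 612·0.7220² ≈ 319.0258, and so on.
Summing a geometric series: total = 612·[0.7220·(1 − 0.7220^7) / (1 − 0.7220)] ≈ 1426.8824 million.

ƒ1427 million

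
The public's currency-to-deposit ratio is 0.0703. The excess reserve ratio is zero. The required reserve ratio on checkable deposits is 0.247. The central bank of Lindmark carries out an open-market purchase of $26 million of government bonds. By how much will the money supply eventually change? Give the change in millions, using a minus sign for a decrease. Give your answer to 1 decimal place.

$87.7 million

The money multiplier is m = (1 + c) / (rr + c) = (1 + 0.0703) / (0.247 + 0.0703) ≈ 3.3731.
The purchase adds 26 million of base, so ΔM = m × ΔMB = 3.3731 × (+26) = 87.7006 million.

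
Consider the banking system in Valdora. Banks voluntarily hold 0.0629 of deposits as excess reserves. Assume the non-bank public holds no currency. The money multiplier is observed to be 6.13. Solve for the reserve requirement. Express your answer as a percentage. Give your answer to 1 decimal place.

10.0%

Using m = 6.13. Since m = (1 + c)/(c + rr + e), the denominator satisfies c + rr + e = (1 + c)/m = (1 + 0) / 6.13 ≈ 0.163132.
With c = 0 and e = 0.0629, the reserve requirement is 0.163132 − 0 − 0.0629 = 0.100232.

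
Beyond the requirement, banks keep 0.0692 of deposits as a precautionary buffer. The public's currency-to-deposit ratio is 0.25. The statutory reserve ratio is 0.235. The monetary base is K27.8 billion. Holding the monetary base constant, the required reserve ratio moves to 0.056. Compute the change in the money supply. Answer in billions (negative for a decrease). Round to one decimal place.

Initially m₁ = (1 + 0.25) / (0.235 + 0.0692 + 0.25) ≈ 2.2555, so M₁ = 2.2555 × 27.8 = 62.7029 billion.
After the change m₂ = (1 + 0.25) / (0.056 + 0.0692 + 0.25) ≈ 3.3316, so M₂ = 3.3316 × 27.8 ≈ 92.6185 billion.
ΔM = M₂ − M₁ = 92.6185 − 62.7029 = 29.9156 billion.

K29.9 billion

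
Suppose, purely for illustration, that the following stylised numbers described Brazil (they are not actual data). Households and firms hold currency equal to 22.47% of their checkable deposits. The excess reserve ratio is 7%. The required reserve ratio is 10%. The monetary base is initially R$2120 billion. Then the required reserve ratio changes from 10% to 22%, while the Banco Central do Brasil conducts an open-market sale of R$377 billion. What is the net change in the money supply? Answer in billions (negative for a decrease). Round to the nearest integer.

-2431 billion

Before: m₁ = (1 + 0.2247) / (0.1 + 0.07 + 0.2247) ≈ 3.10286, MB₁ = 2120, so M₁ = 3.10286 × 2120 = 6578.0632 billion.
After: m₂ = (1 + 0.2247) / (0.22 + 0.07 + 0.2247) ≈ 2.37944, MB₂ = 2120 − 377 = 1743, so M₂ = 2.37944 × 1743 ≈ 4147.3639 billion.
ΔM = M₂ − M₁ = 4147.3639 − 6578.0632 = -2430.6993 billion.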